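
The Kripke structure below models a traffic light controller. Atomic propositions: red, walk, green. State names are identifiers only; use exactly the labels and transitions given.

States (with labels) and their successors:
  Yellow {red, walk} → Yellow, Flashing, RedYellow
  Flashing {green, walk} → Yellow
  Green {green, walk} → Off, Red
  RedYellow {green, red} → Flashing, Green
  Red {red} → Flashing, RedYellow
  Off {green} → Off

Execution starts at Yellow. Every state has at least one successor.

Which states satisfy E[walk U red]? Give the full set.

{Yellow, Flashing, Green, RedYellow, Red}

States satisfying walk: {Yellow, Flashing, Green}.
States satisfying red: {Yellow, RedYellow, Red}.
States satisfying E[walk U red]: {Yellow, Flashing, Green, RedYellow, Red}.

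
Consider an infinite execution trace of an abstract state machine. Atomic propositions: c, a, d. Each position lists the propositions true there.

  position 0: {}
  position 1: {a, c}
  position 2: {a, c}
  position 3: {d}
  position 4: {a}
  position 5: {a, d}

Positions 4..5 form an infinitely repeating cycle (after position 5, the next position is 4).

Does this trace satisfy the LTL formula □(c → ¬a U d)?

Does not hold

c → ¬a U d must hold at every position from 0 onward. It fails at position 1, so □(c → ¬a U d) is false.
Positions where c holds: 1, 2.
Check ¬a U d at each: 1→fails, 2→fails.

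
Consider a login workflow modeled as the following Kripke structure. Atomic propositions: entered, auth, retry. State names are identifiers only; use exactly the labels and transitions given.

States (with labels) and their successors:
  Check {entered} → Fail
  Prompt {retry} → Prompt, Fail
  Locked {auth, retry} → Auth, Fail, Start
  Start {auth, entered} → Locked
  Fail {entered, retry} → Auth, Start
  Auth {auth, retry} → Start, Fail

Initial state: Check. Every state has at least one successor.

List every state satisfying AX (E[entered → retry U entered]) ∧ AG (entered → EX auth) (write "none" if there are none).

States satisfying E[entered → retry U entered]: {Check, Prompt, Locked, Start, Fail, Auth}.
States satisfying AX (E[entered → retry U entered]): {Check, Prompt, Locked, Start, Fail, Auth}.
States satisfying entered → EX auth: {Prompt, Locked, Start, Fail, Auth}.
States satisfying AG (entered → EX auth): {Prompt, Locked, Start, Fail, Auth}.
States satisfying AX (E[entered → retry U entered]) ∧ AG (entered → EX auth): {Prompt, Locked, Start, Fail, Auth}.

{Prompt, Locked, Start, Fail, Auth}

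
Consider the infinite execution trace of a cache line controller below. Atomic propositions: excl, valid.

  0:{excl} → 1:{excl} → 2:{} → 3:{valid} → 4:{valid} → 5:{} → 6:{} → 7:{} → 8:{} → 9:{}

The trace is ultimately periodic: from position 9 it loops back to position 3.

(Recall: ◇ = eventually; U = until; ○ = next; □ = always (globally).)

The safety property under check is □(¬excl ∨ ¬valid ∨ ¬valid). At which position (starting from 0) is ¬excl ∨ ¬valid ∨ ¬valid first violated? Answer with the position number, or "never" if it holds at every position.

¬excl ∨ ¬valid ∨ ¬valid holds at every position 0..9, and those are all the positions the trace ever visits, so the invariant □(¬excl ∨ ¬valid ∨ ¬valid) is never violated.

never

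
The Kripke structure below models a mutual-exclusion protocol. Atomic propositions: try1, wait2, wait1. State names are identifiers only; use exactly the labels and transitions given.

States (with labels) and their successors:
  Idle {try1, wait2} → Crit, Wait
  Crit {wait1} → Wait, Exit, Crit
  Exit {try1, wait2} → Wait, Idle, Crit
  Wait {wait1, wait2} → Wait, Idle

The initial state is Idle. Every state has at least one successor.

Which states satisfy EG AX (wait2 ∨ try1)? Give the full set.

States satisfying AX (wait2 ∨ try1): {Wait}.
States satisfying EG AX (wait2 ∨ try1): {Wait}.

{Wait}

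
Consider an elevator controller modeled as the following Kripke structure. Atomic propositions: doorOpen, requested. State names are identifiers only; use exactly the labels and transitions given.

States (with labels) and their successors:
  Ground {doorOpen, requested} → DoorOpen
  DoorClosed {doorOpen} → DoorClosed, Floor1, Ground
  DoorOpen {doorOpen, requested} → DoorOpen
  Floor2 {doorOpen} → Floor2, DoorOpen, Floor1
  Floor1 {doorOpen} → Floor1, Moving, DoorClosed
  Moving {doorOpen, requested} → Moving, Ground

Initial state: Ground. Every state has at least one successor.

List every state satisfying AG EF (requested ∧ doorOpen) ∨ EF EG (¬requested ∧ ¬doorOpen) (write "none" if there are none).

{Ground, DoorClosed, DoorOpen, Floor2, Floor1, Moving}

States satisfying EF (requested ∧ doorOpen): {Ground, DoorClosed, DoorOpen, Floor2, Floor1, Moving}.
States satisfying AG EF (requested ∧ doorOpen): {Ground, DoorClosed, DoorOpen, Floor2, Floor1, Moving}.
States satisfying EG (¬requested ∧ ¬doorOpen): ∅.
States satisfying EF EG (¬requested ∧ ¬doorOpen): ∅.
States satisfying AG EF (requested ∧ doorOpen) ∨ EF EG (¬requested ∧ ¬doorOpen): {Ground, DoorClosed, DoorOpen, Floor2, Floor1, Moving}.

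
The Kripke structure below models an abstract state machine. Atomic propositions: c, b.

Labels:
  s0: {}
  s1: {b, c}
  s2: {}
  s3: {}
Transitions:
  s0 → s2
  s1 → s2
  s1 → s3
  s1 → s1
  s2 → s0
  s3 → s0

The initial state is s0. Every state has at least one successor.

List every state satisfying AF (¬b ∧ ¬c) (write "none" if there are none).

{s0, s2, s3}

States satisfying ¬b ∧ ¬c: {s0, s2, s3}.
States satisfying AF (¬b ∧ ¬c): {s0, s2, s3}.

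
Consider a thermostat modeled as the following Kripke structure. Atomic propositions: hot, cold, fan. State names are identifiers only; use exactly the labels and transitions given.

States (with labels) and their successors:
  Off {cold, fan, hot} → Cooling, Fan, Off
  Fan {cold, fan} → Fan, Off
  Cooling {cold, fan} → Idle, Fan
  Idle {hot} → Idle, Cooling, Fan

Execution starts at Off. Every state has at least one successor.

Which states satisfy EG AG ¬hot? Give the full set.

none

States satisfying AG ¬hot: ∅.
States satisfying EG AG ¬hot: ∅.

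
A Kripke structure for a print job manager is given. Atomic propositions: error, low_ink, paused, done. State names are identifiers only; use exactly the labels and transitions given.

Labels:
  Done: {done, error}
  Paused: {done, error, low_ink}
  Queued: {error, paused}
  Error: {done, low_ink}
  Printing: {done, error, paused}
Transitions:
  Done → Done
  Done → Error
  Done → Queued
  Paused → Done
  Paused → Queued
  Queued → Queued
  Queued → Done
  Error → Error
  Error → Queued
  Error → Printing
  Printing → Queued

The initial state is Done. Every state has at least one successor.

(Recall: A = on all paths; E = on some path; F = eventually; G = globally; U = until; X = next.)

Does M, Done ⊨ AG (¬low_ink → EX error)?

Yes

States satisfying ¬low_ink → EX error: {Done, Paused, Queued, Error, Printing}.
States satisfying AG (¬low_ink → EX error): {Done, Paused, Queued, Error, Printing}.
Every state reachable from Done satisfies ¬low_ink → EX error.
Done ∈ Sat(AG (¬low_ink → EX error)).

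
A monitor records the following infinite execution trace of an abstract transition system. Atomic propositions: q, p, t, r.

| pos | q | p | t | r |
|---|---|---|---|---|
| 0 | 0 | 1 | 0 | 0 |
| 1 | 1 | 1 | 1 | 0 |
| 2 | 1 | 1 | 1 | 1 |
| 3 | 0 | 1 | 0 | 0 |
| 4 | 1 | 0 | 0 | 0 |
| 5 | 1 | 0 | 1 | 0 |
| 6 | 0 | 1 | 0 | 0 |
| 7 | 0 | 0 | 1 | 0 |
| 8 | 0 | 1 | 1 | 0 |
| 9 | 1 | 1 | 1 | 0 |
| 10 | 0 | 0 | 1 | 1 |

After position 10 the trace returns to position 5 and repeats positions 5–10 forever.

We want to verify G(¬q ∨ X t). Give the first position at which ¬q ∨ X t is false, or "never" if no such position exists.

Check ¬q ∨ X t at each position in order: 0 ✓, 1 ✓.
At position 2 the labels are {p, q, r, t} and the next position 3 has {p}, so ¬q ∨ X t is false there. This is the first violation.

2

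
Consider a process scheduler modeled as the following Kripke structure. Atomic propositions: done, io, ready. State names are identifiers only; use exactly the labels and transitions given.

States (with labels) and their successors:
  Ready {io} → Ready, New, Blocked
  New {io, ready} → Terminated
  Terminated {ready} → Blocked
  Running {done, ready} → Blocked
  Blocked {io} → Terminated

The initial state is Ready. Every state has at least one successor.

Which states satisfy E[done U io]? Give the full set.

States satisfying done: {Running}.
States satisfying io: {Ready, New, Blocked}.
States satisfying E[done U io]: {Ready, New, Running, Blocked}.

{Ready, New, Running, Blocked}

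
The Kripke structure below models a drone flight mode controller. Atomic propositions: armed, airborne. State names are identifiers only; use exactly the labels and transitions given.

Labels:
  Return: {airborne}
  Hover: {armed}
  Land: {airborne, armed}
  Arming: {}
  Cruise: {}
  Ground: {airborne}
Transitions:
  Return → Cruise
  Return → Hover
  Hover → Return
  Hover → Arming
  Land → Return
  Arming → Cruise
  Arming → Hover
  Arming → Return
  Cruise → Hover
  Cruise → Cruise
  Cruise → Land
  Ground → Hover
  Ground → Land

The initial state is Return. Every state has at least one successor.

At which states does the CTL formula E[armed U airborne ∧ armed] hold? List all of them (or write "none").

States satisfying armed: {Hover, Land}.
States satisfying airborne ∧ armed: {Land}.
States satisfying E[armed U airborne ∧ armed]: {Land}.

{Land}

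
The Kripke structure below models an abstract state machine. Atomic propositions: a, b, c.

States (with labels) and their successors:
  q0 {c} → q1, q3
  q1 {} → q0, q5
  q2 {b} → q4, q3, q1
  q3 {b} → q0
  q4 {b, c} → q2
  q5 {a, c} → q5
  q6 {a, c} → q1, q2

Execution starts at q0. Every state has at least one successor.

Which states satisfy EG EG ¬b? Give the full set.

States satisfying EG ¬b: {q0, q1, q5, q6}.
States satisfying EG EG ¬b: {q0, q1, q5, q6}.

{q0, q1, q5, q6}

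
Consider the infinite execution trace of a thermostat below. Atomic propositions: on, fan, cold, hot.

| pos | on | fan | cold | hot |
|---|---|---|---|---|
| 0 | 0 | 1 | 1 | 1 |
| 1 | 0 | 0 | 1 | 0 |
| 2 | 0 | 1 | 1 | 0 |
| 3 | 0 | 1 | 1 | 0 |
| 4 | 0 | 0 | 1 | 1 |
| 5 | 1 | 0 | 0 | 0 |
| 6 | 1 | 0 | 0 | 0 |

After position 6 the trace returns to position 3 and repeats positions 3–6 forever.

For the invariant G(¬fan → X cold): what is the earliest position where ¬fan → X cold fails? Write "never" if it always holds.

Check ¬fan → X cold at each position in order: 0 ✓, 1 ✓, 2 ✓, 3 ✓.
At position 4 the labels are {cold, hot} and the next position 5 has {on}, so ¬fan → X cold is false there. This is the first violation.

4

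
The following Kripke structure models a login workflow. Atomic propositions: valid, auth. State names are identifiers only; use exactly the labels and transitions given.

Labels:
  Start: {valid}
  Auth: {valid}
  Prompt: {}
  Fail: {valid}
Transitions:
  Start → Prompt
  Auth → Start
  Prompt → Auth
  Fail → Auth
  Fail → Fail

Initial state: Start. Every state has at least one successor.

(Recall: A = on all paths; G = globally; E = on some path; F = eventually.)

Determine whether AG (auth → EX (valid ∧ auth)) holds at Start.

Holds

States satisfying auth → EX (valid ∧ auth): {Start, Auth, Prompt, Fail}.
States satisfying AG (auth → EX (valid ∧ auth)): {Start, Auth, Prompt, Fail}.
Every state reachable from Start satisfies auth → EX (valid ∧ auth).
Start ∈ Sat(AG (auth → EX (valid ∧ auth))).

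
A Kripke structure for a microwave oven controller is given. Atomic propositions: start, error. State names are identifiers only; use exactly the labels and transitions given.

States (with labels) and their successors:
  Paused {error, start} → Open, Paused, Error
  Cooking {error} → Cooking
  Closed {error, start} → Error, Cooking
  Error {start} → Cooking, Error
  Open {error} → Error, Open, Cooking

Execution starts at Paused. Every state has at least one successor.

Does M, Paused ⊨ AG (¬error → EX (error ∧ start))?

Does not hold

States satisfying ¬error → EX (error ∧ start): {Paused, Cooking, Closed, Open}.
States satisfying AG (¬error → EX (error ∧ start)): {Cooking}.
Error is reachable from Paused and violates ¬error → EX (error ∧ start), so AG fails at Paused.
Paused ∉ Sat(AG (¬error → EX (error ∧ start))).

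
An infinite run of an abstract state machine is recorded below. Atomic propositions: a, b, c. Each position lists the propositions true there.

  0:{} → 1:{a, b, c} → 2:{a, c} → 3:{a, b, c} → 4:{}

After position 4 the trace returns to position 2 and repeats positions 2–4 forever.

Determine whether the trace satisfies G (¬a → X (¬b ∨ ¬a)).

Violated

¬a → X (¬b ∨ ¬a) must hold at every position from 0 onward. It fails at position 0, so G (¬a → X (¬b ∨ ¬a)) is false.
Positions where ¬a holds: 0, 4.
Check X (¬b ∨ ¬a) at each: 0→fails, 4→ok.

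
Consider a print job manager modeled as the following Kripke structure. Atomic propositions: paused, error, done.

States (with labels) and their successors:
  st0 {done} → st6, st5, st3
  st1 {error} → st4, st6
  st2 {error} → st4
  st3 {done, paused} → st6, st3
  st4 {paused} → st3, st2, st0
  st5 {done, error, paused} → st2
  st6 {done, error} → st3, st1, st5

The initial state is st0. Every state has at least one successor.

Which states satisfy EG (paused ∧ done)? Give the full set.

{st3}

States satisfying paused ∧ done: {st3, st5}.
States satisfying EG (paused ∧ done): {st3}.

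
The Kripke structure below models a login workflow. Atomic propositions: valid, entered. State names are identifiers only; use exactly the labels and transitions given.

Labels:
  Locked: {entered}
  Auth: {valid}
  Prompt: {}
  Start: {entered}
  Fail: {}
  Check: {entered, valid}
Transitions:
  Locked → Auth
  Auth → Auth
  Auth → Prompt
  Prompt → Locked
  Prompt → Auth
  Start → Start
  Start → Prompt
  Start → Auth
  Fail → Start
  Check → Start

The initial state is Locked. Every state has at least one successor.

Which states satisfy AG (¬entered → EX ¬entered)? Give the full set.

States satisfying ¬entered → EX ¬entered: {Locked, Auth, Prompt, Start, Check}.
States satisfying AG (¬entered → EX ¬entered): {Locked, Auth, Prompt, Start, Check}.

{Locked, Auth, Prompt, Start, Check}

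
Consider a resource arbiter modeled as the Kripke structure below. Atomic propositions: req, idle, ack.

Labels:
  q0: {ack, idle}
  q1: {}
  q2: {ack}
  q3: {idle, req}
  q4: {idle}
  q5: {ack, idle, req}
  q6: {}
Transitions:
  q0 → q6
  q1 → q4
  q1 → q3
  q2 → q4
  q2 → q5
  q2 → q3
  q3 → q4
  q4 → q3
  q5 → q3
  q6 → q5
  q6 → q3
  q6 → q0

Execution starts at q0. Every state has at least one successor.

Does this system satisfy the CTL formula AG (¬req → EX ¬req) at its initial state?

States satisfying ¬req → EX ¬req: {q0, q1, q2, q3, q5, q6}.
States satisfying AG (¬req → EX ¬req): ∅.
q4 is reachable from q0 and violates ¬req → EX ¬req, so AG fails at q0.
q0 ∉ Sat(AG (¬req → EX ¬req)).

Does not hold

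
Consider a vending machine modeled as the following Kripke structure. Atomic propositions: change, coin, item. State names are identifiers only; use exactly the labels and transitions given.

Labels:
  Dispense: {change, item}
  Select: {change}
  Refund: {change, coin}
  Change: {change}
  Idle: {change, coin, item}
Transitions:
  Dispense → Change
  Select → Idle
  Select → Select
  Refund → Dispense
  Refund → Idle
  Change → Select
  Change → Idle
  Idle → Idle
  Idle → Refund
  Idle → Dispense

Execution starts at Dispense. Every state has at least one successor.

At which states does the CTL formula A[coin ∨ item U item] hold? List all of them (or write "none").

{Dispense, Refund, Idle}

States satisfying coin ∨ item: {Dispense, Refund, Idle}.
States satisfying item: {Dispense, Idle}.
States satisfying A[coin ∨ item U item]: {Dispense, Refund, Idle}.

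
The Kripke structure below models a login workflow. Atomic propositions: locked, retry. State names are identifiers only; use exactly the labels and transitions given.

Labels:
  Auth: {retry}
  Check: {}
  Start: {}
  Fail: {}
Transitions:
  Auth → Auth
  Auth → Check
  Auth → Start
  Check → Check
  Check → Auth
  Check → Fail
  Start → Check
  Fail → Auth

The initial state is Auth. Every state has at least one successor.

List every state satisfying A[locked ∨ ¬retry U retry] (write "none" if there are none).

{Auth, Fail}

States satisfying locked ∨ ¬retry: {Check, Start, Fail}.
States satisfying retry: {Auth}.
States satisfying A[locked ∨ ¬retry U retry]: {Auth, Fail}.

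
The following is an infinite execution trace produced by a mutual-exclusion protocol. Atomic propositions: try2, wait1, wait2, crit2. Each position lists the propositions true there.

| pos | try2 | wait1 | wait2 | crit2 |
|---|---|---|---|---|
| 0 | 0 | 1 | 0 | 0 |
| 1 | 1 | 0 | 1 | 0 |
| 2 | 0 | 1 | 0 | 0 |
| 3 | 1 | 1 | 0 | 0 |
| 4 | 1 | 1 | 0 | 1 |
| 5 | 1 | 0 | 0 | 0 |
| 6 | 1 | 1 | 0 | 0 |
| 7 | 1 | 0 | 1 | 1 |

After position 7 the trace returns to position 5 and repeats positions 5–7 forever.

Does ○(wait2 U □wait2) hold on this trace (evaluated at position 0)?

The position after 0 is 1; wait2 U □wait2 is false there.

No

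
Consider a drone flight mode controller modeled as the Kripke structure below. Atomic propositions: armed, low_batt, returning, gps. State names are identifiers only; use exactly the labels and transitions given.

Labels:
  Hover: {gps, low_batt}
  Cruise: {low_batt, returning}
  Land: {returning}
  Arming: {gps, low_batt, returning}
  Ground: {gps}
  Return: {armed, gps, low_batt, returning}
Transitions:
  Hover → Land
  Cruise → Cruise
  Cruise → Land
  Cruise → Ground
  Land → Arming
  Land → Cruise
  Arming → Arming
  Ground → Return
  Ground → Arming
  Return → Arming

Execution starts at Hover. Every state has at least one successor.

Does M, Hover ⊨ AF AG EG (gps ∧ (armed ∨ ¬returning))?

States satisfying AG EG (gps ∧ (armed ∨ ¬returning)): ∅.
States satisfying AF AG EG (gps ∧ (armed ∨ ¬returning)): ∅.
There is a path from Hover along which AG EG (gps ∧ (armed ∨ ¬returning)) never holds.
Hover ∉ Sat(AF AG EG (gps ∧ (armed ∨ ¬returning))).

No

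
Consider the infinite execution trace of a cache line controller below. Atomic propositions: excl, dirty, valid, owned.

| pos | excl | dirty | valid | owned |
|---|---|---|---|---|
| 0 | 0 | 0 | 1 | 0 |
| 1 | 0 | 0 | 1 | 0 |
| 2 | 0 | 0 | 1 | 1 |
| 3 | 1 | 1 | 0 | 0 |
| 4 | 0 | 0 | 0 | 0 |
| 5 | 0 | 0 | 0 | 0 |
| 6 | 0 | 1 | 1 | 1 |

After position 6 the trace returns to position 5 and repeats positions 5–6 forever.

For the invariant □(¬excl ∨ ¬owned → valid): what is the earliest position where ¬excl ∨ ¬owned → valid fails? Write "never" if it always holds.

3

Check ¬excl ∨ ¬owned → valid at each position in order: 0 ✓, 1 ✓, 2 ✓.
At position 3 the labels are {dirty, excl}, so ¬excl ∨ ¬owned → valid is false there. This is the first violation.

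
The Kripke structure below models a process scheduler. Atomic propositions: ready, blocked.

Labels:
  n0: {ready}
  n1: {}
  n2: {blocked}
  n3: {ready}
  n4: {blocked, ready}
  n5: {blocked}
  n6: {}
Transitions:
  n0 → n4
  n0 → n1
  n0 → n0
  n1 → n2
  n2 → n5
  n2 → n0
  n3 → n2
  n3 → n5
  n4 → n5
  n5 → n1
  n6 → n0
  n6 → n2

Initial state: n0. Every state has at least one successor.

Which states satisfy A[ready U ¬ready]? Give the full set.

States satisfying ready: {n0, n3, n4}.
States satisfying ¬ready: {n1, n2, n5, n6}.
States satisfying A[ready U ¬ready]: {n1, n2, n3, n4, n5, n6}.

{n1, n2, n3, n4, n5, n6}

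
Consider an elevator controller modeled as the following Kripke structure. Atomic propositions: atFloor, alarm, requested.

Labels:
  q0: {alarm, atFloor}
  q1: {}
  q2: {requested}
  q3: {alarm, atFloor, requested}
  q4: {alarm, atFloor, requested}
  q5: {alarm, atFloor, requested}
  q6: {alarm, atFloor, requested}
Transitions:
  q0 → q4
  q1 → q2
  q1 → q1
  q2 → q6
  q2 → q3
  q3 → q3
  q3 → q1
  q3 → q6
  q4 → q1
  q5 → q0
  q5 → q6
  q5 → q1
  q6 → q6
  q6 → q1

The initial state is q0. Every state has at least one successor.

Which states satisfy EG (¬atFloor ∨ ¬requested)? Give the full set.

{q1}

States satisfying ¬atFloor ∨ ¬requested: {q0, q1, q2}.
States satisfying EG (¬atFloor ∨ ¬requested): {q1}.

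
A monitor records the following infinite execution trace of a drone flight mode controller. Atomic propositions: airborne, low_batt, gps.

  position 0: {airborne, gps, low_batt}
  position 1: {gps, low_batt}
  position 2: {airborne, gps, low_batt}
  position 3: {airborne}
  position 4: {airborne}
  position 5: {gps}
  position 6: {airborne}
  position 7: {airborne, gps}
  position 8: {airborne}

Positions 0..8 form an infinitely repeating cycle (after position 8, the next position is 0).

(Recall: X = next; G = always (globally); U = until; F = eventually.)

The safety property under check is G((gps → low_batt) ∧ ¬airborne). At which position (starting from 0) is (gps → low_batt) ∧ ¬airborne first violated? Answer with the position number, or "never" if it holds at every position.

0

At position 0 the labels are {airborne, gps, low_batt}, so (gps → low_batt) ∧ ¬airborne is false there. This is the first violation.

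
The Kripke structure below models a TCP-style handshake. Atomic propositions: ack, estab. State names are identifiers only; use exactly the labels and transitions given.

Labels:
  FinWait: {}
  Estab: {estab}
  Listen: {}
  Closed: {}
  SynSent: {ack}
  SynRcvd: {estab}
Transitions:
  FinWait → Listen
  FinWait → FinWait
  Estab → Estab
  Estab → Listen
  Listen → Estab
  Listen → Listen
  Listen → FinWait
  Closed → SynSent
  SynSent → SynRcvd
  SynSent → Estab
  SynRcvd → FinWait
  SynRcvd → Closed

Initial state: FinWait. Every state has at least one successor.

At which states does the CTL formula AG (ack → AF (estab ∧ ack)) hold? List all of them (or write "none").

{FinWait, Estab, Listen}

States satisfying ack → AF (estab ∧ ack): {FinWait, Estab, Listen, Closed, SynRcvd}.
States satisfying AG (ack → AF (estab ∧ ack)): {FinWait, Estab, Listen}.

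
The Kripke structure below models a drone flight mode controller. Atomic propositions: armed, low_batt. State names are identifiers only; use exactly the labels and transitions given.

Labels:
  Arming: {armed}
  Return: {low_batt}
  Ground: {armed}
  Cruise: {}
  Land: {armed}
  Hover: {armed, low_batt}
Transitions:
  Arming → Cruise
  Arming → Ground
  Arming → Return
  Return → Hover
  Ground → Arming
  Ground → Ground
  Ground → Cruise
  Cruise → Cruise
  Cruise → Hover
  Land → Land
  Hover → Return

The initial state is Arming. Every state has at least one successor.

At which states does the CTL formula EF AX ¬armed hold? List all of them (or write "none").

{Arming, Return, Ground, Cruise, Hover}

States satisfying AX ¬armed: {Hover}.
States satisfying EF AX ¬armed: {Arming, Return, Ground, Cruise, Hover}.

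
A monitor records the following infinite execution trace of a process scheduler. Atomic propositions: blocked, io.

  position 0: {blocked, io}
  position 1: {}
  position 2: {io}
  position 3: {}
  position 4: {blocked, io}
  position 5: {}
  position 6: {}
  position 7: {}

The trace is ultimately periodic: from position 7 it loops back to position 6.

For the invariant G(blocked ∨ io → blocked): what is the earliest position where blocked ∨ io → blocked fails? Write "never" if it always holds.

2

Check blocked ∨ io → blocked at each position in order: 0 ✓, 1 ✓.
At position 2 the labels are {io}, so blocked ∨ io → blocked is false there. This is the first violation.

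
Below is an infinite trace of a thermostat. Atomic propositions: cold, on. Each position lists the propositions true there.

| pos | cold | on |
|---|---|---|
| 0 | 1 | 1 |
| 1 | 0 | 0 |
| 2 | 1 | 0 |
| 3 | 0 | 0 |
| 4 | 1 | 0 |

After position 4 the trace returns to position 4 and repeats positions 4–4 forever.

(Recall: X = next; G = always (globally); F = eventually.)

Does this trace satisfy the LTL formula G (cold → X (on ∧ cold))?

No

cold → X (on ∧ cold) must hold at every position from 0 onward. It fails at position 0, so G (cold → X (on ∧ cold)) is false.
Positions where cold holds: 0, 2, 4.
Check X (on ∧ cold) at each: 0→fails, 2→fails, 4→fails.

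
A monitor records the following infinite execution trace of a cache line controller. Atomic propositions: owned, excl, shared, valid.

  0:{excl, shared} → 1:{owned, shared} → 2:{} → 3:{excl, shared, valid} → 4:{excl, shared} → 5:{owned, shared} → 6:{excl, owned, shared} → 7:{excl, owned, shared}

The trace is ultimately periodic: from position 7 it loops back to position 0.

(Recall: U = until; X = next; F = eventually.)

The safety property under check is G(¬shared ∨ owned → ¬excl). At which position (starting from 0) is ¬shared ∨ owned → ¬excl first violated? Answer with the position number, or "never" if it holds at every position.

6

Check ¬shared ∨ owned → ¬excl at each position in order: 0 ✓, 1 ✓, 2 ✓, 3 ✓, 4 ✓, 5 ✓.
At position 6 the labels are {excl, owned, shared}, so ¬shared ∨ owned → ¬excl is false there. This is the first violation.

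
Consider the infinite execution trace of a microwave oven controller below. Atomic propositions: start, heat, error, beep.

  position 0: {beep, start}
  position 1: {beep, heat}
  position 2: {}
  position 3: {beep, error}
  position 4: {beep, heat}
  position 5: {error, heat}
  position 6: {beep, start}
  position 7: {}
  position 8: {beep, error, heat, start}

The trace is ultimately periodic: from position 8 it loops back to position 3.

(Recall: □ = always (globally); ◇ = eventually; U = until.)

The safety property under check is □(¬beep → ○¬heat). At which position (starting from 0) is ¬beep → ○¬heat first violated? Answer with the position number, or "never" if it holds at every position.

7

Check ¬beep → ○¬heat at each position in order: 0 ✓, 1 ✓, 2 ✓, 3 ✓, 4 ✓, 5 ✓, 6 ✓.
At position 7 the labels are {} and the next position 8 has {beep, error, heat, start}, so ¬beep → ○¬heat is false there. This is the first violation.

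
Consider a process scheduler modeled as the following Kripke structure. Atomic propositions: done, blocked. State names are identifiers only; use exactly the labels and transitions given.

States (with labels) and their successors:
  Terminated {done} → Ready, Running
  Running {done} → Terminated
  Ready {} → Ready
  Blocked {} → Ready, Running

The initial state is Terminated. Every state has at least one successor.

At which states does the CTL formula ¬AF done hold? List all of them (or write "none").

States satisfying done: {Terminated, Running}.
States satisfying AF done: {Terminated, Running}.
States satisfying ¬AF done: {Ready, Blocked}.

{Ready, Blocked}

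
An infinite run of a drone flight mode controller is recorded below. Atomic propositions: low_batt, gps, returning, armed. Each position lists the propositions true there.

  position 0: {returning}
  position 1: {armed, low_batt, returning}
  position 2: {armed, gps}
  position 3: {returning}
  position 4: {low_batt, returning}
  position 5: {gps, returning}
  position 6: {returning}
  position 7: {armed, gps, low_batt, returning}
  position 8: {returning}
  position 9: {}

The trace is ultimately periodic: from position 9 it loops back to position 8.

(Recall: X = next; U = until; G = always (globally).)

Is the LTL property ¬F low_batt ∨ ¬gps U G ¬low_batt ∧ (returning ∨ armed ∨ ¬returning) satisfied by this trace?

At position 0: ¬F low_batt is false; ¬gps U G ¬low_batt ∧ (returning ∨ armed ∨ ¬returning) is false; so ¬F low_batt ∨ ¬gps U G ¬low_batt ∧ (returning ∨ armed ∨ ¬returning) is false.

Violated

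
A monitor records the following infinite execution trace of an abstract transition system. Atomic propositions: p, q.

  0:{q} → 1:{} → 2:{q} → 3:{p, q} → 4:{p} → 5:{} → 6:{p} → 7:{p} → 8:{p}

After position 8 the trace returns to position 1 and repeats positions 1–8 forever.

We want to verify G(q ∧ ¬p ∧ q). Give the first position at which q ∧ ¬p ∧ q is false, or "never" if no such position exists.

Check q ∧ ¬p ∧ q at each position in order: 0 ✓.
At position 1 the labels are {}, so q ∧ ¬p ∧ q is false there. This is the first violation.

1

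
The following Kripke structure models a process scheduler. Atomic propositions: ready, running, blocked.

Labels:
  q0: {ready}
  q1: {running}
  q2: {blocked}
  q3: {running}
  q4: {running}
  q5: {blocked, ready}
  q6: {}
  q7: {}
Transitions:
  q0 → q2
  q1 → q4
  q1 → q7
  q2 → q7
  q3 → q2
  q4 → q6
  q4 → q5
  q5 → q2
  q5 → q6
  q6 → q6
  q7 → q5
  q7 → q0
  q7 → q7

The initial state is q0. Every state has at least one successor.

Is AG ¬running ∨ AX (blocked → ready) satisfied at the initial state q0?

States satisfying ¬running: {q0, q2, q5, q6, q7}.
States satisfying AG ¬running: {q0, q2, q5, q6, q7}.
States satisfying blocked → ready: {q0, q1, q3, q4, q5, q6, q7}.
States satisfying AX (blocked → ready): {q1, q2, q4, q6, q7}.
States satisfying AG ¬running ∨ AX (blocked → ready): {q0, q1, q2, q4, q5, q6, q7}.
q0 ∈ Sat(AG ¬running ∨ AX (blocked → ready)).

Holds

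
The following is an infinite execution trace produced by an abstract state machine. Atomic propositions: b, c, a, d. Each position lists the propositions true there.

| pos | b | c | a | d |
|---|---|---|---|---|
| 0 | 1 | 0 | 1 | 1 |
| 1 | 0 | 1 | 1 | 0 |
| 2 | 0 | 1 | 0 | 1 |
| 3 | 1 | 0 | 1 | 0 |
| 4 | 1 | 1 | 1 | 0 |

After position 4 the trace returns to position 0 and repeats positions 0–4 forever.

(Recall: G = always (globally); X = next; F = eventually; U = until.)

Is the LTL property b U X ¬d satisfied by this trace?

Walking from position 0: X ¬d first holds at position 0, and b holds at every earlier position along the way, so b U X ¬d holds.

Yes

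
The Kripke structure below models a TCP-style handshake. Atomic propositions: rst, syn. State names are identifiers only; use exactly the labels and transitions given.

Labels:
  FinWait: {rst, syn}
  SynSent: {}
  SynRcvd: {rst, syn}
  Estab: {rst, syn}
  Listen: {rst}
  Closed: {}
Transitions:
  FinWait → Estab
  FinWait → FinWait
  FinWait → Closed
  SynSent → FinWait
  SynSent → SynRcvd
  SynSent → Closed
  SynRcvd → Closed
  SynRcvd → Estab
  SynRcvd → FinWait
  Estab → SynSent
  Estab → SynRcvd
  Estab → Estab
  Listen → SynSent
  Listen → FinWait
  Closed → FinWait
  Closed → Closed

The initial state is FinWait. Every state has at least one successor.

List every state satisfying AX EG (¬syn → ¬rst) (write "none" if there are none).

{FinWait, SynSent, SynRcvd, Estab, Listen, Closed}

States satisfying EG (¬syn → ¬rst): {FinWait, SynSent, SynRcvd, Estab, Closed}.
States satisfying AX EG (¬syn → ¬rst): {FinWait, SynSent, SynRcvd, Estab, Listen, Closed}.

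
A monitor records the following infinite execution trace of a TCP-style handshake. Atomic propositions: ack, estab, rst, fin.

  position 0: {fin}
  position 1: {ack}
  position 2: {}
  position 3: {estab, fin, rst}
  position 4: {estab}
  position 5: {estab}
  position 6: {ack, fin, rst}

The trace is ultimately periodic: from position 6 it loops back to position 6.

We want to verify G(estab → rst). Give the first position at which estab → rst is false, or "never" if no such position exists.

Check estab → rst at each position in order: 0 ✓, 1 ✓, 2 ✓, 3 ✓.
At position 4 the labels are {estab}, so estab → rst is false there. This is the first violation.

4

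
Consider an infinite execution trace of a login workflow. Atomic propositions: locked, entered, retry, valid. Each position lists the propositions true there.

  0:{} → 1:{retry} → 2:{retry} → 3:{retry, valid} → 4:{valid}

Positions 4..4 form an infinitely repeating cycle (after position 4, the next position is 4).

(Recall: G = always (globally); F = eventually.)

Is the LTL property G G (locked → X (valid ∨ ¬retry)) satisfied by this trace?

G (locked → X (valid ∨ ¬retry)) holds at every position 0..4, and those are all positions ever visited, so G G (locked → X (valid ∨ ¬retry)) holds.

Satisfied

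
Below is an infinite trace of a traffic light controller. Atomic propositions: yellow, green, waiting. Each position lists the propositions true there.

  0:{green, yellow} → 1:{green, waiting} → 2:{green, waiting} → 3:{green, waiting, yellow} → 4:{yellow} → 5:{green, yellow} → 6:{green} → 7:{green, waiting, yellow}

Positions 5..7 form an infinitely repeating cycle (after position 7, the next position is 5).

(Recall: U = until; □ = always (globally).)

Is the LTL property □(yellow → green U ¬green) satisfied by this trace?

yellow → green U ¬green must hold at every position from 0 onward. It fails at position 5, so □(yellow → green U ¬green) is false.
Positions where yellow holds: 0, 3, 4, 5, 7.
Check green U ¬green at each: 0→ok, 3→ok, 4→ok, 5→fails, 7→fails.

Violated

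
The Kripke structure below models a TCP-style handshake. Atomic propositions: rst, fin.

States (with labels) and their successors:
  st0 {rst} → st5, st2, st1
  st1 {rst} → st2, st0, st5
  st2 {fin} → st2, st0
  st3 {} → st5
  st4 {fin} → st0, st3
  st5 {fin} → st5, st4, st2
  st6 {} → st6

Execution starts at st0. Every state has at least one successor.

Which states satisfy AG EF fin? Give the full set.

{st0, st1, st2, st3, st4, st5}

States satisfying EF fin: {st0, st1, st2, st3, st4, st5}.
States satisfying AG EF fin: {st0, st1, st2, st3, st4, st5}.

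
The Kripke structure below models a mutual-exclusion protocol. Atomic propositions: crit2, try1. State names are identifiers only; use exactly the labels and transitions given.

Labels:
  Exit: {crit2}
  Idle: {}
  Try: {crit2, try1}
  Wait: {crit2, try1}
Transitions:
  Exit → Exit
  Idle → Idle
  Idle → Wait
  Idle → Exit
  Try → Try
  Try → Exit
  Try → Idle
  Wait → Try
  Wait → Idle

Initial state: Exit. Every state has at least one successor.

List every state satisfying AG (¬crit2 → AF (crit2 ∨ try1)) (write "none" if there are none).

States satisfying ¬crit2 → AF (crit2 ∨ try1): {Exit, Try, Wait}.
States satisfying AG (¬crit2 → AF (crit2 ∨ try1)): {Exit}.

{Exit}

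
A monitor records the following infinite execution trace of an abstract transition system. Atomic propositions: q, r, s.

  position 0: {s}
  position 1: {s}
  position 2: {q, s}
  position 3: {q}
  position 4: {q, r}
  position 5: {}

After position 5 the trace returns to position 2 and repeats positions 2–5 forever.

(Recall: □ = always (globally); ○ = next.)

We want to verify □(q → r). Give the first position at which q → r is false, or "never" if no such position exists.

Check q → r at each position in order: 0 ✓, 1 ✓.
At position 2 the labels are {q, s}, so q → r is false there. This is the first violation.

2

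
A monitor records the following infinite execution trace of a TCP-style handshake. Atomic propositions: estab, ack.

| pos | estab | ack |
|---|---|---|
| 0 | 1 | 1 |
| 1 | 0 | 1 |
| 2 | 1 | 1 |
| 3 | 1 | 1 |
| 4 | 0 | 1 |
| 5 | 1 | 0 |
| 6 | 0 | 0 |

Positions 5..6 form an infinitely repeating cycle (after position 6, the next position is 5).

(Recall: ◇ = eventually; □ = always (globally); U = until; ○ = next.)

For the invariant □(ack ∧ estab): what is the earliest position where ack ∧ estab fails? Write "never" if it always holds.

1

Check ack ∧ estab at each position in order: 0 ✓.
At position 1 the labels are {ack}, so ack ∧ estab is false there. This is the first violation.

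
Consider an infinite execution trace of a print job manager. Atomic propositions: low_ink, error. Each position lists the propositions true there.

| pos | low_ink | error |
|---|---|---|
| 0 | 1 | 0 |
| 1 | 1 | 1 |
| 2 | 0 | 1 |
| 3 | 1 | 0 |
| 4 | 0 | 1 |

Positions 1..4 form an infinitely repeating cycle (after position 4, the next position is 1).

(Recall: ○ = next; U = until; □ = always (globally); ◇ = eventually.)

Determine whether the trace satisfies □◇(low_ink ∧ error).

◇(low_ink ∧ error) holds at every position 0..4, and those are all positions ever visited, so □◇(low_ink ∧ error) holds.

Satisfied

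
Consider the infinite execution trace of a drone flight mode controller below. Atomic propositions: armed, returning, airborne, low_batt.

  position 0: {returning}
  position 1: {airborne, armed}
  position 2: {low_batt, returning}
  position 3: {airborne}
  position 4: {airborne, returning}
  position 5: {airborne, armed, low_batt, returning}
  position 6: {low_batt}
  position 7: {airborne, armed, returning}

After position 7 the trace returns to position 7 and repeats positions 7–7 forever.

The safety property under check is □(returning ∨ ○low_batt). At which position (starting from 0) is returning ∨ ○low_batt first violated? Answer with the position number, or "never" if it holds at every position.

3

Check returning ∨ ○low_batt at each position in order: 0 ✓, 1 ✓, 2 ✓.
At position 3 the labels are {airborne} and the next position 4 has {airborne, returning}, so returning ∨ ○low_batt is false there. This is the first violation.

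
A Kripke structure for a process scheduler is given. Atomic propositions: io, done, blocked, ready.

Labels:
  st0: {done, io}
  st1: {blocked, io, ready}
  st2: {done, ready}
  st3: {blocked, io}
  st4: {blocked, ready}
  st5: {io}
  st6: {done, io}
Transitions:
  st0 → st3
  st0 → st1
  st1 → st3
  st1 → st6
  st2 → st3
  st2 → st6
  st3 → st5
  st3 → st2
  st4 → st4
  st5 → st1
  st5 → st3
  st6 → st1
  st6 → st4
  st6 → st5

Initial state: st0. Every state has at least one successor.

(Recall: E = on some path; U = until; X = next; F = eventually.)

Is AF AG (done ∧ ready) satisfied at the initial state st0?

States satisfying AG (done ∧ ready): ∅.
States satisfying AF AG (done ∧ ready): ∅.
There is a path from st0 along which AG (done ∧ ready) never holds.
st0 ∉ Sat(AF AG (done ∧ ready)).

Does not hold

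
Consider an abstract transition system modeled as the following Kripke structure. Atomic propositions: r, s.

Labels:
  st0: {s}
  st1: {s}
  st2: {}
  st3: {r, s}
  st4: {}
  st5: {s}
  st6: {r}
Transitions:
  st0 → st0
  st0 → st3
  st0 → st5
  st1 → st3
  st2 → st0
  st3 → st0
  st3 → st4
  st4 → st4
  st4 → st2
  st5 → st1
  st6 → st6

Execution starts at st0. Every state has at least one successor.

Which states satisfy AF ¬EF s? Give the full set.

States satisfying ¬EF s: {st6}.
States satisfying AF ¬EF s: {st6}.

{st6}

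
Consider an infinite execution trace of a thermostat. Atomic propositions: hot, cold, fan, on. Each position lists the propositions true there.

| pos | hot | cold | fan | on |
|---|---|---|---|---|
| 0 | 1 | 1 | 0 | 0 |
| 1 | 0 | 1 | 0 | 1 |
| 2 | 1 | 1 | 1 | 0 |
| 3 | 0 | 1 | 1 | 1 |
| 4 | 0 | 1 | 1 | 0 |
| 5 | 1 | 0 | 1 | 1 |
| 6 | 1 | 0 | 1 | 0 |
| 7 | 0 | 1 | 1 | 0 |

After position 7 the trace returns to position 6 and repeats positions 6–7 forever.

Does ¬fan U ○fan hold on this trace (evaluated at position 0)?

Holds

Walking from position 0: ○fan first holds at position 1, and ¬fan holds at every earlier position along the way, so ¬fan U ○fan holds.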